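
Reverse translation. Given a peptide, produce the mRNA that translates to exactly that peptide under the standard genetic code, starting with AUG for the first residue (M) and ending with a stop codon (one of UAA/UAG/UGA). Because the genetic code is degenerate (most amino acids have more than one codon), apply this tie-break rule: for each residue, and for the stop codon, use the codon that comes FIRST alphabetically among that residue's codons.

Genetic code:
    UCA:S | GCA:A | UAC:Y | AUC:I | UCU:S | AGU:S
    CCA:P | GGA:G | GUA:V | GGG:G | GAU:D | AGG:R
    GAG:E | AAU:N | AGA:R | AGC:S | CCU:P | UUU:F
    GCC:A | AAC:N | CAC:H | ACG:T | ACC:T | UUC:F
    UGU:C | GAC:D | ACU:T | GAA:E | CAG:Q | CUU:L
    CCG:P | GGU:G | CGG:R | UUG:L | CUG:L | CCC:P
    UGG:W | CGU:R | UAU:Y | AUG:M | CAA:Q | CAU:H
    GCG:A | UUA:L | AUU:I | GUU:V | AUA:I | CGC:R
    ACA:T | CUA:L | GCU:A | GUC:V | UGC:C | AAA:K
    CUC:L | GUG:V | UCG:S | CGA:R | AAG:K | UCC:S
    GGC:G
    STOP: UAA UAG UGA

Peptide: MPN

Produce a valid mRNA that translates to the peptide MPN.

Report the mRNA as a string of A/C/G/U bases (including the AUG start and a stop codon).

residue 1: M -> AUG (start codon)
residue 2: P codons sorted = CCA,CCC,CCG,CCU -> pick first = CCA
residue 3: N codons sorted = AAC,AAU -> pick first = AAC
terminator: stop codons sorted = UAA,UAG,UGA -> pick first = UAA

Answer: mRNA: AUGCCAAACUAA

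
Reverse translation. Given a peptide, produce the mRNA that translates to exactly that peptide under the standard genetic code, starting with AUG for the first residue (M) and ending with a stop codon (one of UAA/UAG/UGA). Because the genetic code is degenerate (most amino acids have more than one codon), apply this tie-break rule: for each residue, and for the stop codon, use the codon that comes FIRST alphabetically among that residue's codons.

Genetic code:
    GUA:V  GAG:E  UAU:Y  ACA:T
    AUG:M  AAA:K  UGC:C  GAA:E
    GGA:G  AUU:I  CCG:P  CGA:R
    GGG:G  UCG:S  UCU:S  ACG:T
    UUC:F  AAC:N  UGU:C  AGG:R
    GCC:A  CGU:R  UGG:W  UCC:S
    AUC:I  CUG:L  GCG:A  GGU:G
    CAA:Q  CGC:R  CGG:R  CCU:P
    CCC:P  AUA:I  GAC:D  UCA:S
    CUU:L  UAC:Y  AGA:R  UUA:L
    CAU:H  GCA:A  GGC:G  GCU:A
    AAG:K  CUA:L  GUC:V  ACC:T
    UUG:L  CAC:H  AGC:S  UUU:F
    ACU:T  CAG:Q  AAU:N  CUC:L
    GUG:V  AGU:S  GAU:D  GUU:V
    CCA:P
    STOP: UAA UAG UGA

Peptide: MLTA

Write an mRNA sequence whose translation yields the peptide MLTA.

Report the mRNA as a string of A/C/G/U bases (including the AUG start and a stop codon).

Answer: mRNA: AUGCUAACAGCAUAA

Derivation:
residue 1: M -> AUG (start codon)
residue 2: L codons sorted = CUA,CUC,CUG,CUU,UUA,UUG -> pick first = CUA
residue 3: T codons sorted = ACA,ACC,ACG,ACU -> pick first = ACA
residue 4: A codons sorted = GCA,GCC,GCG,GCU -> pick first = GCA
terminator: stop codons sorted = UAA,UAG,UGA -> pick first = UAA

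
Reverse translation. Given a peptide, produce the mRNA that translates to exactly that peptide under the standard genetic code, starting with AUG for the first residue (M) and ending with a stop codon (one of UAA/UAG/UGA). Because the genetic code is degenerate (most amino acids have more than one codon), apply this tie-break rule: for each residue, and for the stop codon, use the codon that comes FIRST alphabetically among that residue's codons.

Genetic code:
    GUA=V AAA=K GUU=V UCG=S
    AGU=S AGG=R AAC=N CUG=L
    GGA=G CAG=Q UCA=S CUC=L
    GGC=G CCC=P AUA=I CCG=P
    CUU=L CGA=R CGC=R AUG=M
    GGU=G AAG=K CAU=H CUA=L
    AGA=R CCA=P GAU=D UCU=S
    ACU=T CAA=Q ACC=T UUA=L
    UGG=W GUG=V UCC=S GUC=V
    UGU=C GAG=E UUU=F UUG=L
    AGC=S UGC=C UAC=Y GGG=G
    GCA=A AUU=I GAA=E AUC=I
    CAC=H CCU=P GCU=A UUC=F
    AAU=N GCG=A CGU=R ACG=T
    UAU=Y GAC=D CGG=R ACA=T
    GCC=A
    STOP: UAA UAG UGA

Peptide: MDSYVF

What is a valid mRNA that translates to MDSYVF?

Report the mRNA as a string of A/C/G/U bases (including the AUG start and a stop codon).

Answer: mRNA: AUGGACAGCUACGUAUUCUAA

Derivation:
residue 1: M -> AUG (start codon)
residue 2: D codons sorted = GAC,GAU -> pick first = GAC
residue 3: S codons sorted = AGC,AGU,UCA,UCC,UCG,UCU -> pick first = AGC
residue 4: Y codons sorted = UAC,UAU -> pick first = UAC
residue 5: V codons sorted = GUA,GUC,GUG,GUU -> pick first = GUA
residue 6: F codons sorted = UUC,UUU -> pick first = UUC
terminator: stop codons sorted = UAA,UAG,UGA -> pick first = UAA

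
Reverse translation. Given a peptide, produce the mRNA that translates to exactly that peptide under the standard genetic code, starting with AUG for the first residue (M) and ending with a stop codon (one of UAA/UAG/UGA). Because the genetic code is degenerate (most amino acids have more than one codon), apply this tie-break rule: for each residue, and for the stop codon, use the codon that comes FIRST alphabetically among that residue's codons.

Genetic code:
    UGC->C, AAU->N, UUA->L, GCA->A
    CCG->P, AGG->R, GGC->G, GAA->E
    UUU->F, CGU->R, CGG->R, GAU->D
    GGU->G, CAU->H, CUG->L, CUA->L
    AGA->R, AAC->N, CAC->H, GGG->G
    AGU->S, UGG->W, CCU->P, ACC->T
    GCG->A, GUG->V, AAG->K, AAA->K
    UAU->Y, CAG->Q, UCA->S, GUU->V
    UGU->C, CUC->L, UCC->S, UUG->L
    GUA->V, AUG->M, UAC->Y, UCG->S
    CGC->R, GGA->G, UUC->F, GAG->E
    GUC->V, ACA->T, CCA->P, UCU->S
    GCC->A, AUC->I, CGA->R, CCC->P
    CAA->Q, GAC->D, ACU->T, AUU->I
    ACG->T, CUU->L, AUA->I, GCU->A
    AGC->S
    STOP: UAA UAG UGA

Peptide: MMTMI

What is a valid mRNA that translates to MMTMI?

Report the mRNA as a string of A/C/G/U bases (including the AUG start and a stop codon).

residue 1: M -> AUG (start codon)
residue 2: M -> AUG (only codon)
residue 3: T codons sorted = ACA,ACC,ACG,ACU -> pick first = ACA
residue 4: M -> AUG (only codon)
residue 5: I codons sorted = AUA,AUC,AUU -> pick first = AUA
terminator: stop codons sorted = UAA,UAG,UGA -> pick first = UAA

Answer: mRNA: AUGAUGACAAUGAUAUAA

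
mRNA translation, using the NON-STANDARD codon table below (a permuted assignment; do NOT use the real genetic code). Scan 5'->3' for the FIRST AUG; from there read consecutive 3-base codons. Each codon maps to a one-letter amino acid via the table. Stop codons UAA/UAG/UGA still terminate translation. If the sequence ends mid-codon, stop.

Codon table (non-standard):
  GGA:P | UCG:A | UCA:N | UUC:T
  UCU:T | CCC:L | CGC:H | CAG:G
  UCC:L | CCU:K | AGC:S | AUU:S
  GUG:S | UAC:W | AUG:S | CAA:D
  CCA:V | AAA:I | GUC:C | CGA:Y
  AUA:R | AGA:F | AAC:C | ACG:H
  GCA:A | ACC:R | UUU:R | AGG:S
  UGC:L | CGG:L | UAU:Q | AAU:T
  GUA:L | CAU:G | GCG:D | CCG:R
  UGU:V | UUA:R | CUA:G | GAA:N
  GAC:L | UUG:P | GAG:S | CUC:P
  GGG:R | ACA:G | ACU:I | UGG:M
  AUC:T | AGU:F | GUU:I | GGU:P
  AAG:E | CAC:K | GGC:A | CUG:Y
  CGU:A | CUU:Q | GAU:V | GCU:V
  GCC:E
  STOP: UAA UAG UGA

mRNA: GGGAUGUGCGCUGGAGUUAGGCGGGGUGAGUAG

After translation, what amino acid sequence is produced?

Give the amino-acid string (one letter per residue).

start AUG at pos 3
pos 3: AUG -> S; peptide=S
pos 6: UGC -> L; peptide=SL
pos 9: GCU -> V; peptide=SLV
pos 12: GGA -> P; peptide=SLVP
pos 15: GUU -> I; peptide=SLVPI
pos 18: AGG -> S; peptide=SLVPIS
pos 21: CGG -> L; peptide=SLVPISL
pos 24: GGU -> P; peptide=SLVPISLP
pos 27: GAG -> S; peptide=SLVPISLPS
pos 30: UAG -> STOP

Answer: SLVPISLPS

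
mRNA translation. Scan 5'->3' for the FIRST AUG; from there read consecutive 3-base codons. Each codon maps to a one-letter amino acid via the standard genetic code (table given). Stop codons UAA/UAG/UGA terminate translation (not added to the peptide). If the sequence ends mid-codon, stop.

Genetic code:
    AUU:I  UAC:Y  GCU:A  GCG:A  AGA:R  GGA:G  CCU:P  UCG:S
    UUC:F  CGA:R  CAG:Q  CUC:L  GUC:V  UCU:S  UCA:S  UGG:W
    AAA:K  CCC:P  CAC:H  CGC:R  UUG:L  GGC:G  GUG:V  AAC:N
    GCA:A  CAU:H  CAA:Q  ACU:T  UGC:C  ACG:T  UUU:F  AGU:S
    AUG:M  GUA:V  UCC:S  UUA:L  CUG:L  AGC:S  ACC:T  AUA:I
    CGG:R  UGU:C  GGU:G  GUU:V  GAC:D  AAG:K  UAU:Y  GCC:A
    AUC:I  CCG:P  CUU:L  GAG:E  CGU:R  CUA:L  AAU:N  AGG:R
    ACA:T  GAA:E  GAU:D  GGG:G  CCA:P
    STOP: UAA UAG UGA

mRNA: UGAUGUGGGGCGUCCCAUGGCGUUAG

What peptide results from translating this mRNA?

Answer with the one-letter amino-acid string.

start AUG at pos 2
pos 2: AUG -> M; peptide=M
pos 5: UGG -> W; peptide=MW
pos 8: GGC -> G; peptide=MWG
pos 11: GUC -> V; peptide=MWGV
pos 14: CCA -> P; peptide=MWGVP
pos 17: UGG -> W; peptide=MWGVPW
pos 20: CGU -> R; peptide=MWGVPWR
pos 23: UAG -> STOP

Answer: MWGVPWR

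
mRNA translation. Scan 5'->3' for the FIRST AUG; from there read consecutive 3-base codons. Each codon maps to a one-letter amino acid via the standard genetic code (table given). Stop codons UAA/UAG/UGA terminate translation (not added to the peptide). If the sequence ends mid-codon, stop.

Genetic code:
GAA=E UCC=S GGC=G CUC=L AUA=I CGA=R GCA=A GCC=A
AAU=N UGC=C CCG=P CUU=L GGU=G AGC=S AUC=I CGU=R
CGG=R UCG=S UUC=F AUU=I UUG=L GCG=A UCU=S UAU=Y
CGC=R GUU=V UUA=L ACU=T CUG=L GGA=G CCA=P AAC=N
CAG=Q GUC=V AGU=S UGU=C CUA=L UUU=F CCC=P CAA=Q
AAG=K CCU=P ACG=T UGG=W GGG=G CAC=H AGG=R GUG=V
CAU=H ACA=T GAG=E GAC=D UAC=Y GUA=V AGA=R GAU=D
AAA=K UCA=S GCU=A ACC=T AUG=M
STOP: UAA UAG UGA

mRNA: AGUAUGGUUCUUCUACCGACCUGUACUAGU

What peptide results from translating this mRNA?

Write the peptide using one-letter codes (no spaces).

start AUG at pos 3
pos 3: AUG -> M; peptide=M
pos 6: GUU -> V; peptide=MV
pos 9: CUU -> L; peptide=MVL
pos 12: CUA -> L; peptide=MVLL
pos 15: CCG -> P; peptide=MVLLP
pos 18: ACC -> T; peptide=MVLLPT
pos 21: UGU -> C; peptide=MVLLPTC
pos 24: ACU -> T; peptide=MVLLPTCT
pos 27: AGU -> S; peptide=MVLLPTCTS
pos 30: only 0 nt remain (<3), stop (end of mRNA)

Answer: MVLLPTCTS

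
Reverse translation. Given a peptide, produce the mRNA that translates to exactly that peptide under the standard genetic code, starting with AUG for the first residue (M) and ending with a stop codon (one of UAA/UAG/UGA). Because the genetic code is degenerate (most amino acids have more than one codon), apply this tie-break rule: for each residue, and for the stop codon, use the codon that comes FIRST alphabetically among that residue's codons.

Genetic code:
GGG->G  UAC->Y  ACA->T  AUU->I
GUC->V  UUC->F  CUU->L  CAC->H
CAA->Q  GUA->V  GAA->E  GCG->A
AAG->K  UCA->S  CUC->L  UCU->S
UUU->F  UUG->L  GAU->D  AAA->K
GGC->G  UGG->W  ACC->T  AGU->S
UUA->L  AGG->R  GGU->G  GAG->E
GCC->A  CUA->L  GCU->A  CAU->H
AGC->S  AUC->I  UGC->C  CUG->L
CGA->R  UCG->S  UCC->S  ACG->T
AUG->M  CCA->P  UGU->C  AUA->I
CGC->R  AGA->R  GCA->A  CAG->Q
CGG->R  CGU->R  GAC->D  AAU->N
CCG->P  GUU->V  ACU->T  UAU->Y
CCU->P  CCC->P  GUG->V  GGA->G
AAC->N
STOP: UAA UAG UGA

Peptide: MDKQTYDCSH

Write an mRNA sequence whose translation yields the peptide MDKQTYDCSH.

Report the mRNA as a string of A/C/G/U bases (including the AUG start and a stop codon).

residue 1: M -> AUG (start codon)
residue 2: D codons sorted = GAC,GAU -> pick first = GAC
residue 3: K codons sorted = AAA,AAG -> pick first = AAA
residue 4: Q codons sorted = CAA,CAG -> pick first = CAA
residue 5: T codons sorted = ACA,ACC,ACG,ACU -> pick first = ACA
residue 6: Y codons sorted = UAC,UAU -> pick first = UAC
residue 7: D codons sorted = GAC,GAU -> pick first = GAC
residue 8: C codons sorted = UGC,UGU -> pick first = UGC
residue 9: S codons sorted = AGC,AGU,UCA,UCC,UCG,UCU -> pick first = AGC
residue 10: H codons sorted = CAC,CAU -> pick first = CAC
terminator: stop codons sorted = UAA,UAG,UGA -> pick first = UAA

Answer: mRNA: AUGGACAAACAAACAUACGACUGCAGCCACUAA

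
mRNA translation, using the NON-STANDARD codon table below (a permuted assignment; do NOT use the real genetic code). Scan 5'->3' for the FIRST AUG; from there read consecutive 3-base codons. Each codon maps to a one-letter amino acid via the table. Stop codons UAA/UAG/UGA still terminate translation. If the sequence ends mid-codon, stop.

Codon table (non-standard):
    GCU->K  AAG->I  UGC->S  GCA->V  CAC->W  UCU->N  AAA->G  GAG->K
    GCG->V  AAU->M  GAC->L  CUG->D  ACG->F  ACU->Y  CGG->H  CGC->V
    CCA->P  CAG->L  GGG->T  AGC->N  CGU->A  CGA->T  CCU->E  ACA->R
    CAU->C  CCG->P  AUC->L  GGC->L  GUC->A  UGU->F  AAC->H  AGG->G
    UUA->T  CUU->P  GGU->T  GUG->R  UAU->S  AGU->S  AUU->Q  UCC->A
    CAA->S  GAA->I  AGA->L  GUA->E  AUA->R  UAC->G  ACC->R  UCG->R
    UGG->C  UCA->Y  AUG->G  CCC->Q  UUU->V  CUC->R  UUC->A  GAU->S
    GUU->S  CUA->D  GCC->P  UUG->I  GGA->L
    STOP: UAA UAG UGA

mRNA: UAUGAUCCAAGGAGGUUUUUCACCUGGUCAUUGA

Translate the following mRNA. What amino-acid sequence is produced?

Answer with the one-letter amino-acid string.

start AUG at pos 1
pos 1: AUG -> G; peptide=G
pos 4: AUC -> L; peptide=GL
pos 7: CAA -> S; peptide=GLS
pos 10: GGA -> L; peptide=GLSL
pos 13: GGU -> T; peptide=GLSLT
pos 16: UUU -> V; peptide=GLSLTV
pos 19: UCA -> Y; peptide=GLSLTVY
pos 22: CCU -> E; peptide=GLSLTVYE
pos 25: GGU -> T; peptide=GLSLTVYET
pos 28: CAU -> C; peptide=GLSLTVYETC
pos 31: UGA -> STOP

Answer: GLSLTVYETC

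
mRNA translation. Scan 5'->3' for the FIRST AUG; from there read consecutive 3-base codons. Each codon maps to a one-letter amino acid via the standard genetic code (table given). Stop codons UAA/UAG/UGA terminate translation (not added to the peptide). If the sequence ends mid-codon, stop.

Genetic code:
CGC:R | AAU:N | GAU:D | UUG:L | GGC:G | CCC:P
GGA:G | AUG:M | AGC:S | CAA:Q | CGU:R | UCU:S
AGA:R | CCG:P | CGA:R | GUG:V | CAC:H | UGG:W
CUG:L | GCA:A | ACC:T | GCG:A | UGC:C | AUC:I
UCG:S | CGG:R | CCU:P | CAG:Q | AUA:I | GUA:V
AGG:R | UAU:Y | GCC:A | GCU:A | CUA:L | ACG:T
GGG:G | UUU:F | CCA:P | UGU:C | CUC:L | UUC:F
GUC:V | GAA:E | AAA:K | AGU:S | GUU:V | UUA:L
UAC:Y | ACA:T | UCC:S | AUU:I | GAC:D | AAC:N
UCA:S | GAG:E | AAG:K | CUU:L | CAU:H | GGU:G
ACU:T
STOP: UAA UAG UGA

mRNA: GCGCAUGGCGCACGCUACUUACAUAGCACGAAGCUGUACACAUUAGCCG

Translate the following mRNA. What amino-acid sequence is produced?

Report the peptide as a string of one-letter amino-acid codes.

Answer: MAHATYIARSCTH

Derivation:
start AUG at pos 4
pos 4: AUG -> M; peptide=M
pos 7: GCG -> A; peptide=MA
pos 10: CAC -> H; peptide=MAH
pos 13: GCU -> A; peptide=MAHA
pos 16: ACU -> T; peptide=MAHAT
pos 19: UAC -> Y; peptide=MAHATY
pos 22: AUA -> I; peptide=MAHATYI
pos 25: GCA -> A; peptide=MAHATYIA
pos 28: CGA -> R; peptide=MAHATYIAR
pos 31: AGC -> S; peptide=MAHATYIARS
pos 34: UGU -> C; peptide=MAHATYIARSC
pos 37: ACA -> T; peptide=MAHATYIARSCT
pos 40: CAU -> H; peptide=MAHATYIARSCTH
pos 43: UAG -> STOP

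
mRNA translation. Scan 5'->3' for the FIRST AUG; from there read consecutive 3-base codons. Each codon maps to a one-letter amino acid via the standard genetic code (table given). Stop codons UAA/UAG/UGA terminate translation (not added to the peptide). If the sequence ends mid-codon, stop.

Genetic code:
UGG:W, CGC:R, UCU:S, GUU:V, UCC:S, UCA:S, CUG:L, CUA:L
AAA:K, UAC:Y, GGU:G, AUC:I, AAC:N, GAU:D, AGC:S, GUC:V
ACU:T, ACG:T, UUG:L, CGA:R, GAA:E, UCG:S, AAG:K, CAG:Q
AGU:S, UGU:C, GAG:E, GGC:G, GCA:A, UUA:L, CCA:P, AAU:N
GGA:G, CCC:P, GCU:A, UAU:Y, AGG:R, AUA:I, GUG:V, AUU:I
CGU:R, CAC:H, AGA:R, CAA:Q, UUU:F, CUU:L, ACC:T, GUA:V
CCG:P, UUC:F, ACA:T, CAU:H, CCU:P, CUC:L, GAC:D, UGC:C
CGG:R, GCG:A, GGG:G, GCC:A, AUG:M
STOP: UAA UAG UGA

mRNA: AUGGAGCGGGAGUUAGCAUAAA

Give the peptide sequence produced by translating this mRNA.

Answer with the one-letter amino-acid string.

Answer: MERELA

Derivation:
start AUG at pos 0
pos 0: AUG -> M; peptide=M
pos 3: GAG -> E; peptide=ME
pos 6: CGG -> R; peptide=MER
pos 9: GAG -> E; peptide=MERE
pos 12: UUA -> L; peptide=MEREL
pos 15: GCA -> A; peptide=MERELA
pos 18: UAA -> STOP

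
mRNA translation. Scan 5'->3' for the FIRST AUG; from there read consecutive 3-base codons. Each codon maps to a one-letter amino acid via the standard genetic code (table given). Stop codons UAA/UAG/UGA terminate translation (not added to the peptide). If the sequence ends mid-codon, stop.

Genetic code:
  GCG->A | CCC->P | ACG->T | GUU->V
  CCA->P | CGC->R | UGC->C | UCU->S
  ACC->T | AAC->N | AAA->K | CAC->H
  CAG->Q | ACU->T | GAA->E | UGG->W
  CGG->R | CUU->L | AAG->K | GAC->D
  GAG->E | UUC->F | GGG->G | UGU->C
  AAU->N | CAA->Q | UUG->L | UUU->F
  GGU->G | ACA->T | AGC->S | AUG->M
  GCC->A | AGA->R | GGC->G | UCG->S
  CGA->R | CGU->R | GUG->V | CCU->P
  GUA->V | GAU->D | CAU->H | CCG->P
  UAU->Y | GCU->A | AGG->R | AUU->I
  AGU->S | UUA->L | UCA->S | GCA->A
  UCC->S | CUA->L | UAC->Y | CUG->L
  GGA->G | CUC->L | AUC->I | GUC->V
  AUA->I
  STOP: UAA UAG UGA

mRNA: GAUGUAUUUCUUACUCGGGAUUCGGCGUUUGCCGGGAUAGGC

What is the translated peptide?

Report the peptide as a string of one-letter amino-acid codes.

start AUG at pos 1
pos 1: AUG -> M; peptide=M
pos 4: UAU -> Y; peptide=MY
pos 7: UUC -> F; peptide=MYF
pos 10: UUA -> L; peptide=MYFL
pos 13: CUC -> L; peptide=MYFLL
pos 16: GGG -> G; peptide=MYFLLG
pos 19: AUU -> I; peptide=MYFLLGI
pos 22: CGG -> R; peptide=MYFLLGIR
pos 25: CGU -> R; peptide=MYFLLGIRR
pos 28: UUG -> L; peptide=MYFLLGIRRL
pos 31: CCG -> P; peptide=MYFLLGIRRLP
pos 34: GGA -> G; peptide=MYFLLGIRRLPG
pos 37: UAG -> STOP

Answer: MYFLLGIRRLPG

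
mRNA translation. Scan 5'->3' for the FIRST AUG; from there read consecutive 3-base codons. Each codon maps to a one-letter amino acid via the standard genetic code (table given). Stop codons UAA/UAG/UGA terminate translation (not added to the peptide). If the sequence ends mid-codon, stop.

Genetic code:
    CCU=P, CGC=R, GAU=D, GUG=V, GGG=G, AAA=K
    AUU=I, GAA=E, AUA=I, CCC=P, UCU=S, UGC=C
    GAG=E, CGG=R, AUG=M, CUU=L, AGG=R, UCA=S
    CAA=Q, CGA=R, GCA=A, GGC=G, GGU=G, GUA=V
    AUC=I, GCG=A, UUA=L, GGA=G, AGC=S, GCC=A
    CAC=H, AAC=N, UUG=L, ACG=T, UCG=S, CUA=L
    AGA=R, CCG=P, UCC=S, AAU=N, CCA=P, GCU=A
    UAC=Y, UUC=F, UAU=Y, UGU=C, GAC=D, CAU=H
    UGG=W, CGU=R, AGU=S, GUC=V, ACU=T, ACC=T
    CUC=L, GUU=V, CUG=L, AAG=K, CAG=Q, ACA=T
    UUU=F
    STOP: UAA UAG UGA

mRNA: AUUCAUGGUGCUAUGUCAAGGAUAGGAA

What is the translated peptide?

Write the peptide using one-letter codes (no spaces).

Answer: MVLCQG

Derivation:
start AUG at pos 4
pos 4: AUG -> M; peptide=M
pos 7: GUG -> V; peptide=MV
pos 10: CUA -> L; peptide=MVL
pos 13: UGU -> C; peptide=MVLC
pos 16: CAA -> Q; peptide=MVLCQ
pos 19: GGA -> G; peptide=MVLCQG
pos 22: UAG -> STOP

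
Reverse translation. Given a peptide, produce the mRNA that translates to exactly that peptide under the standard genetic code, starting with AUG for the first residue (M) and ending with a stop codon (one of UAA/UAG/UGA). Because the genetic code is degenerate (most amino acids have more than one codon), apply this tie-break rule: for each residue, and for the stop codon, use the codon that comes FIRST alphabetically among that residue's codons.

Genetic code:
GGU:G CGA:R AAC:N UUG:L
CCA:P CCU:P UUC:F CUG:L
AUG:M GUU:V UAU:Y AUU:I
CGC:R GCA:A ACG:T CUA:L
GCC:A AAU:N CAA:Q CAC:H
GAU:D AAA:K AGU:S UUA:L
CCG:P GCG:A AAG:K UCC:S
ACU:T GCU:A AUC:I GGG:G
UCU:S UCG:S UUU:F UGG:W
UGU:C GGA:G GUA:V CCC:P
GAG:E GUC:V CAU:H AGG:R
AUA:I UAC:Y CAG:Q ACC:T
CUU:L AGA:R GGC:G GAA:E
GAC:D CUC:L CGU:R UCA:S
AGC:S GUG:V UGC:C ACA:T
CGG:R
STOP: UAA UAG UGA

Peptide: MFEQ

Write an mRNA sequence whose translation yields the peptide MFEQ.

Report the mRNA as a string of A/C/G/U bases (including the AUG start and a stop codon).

residue 1: M -> AUG (start codon)
residue 2: F codons sorted = UUC,UUU -> pick first = UUC
residue 3: E codons sorted = GAA,GAG -> pick first = GAA
residue 4: Q codons sorted = CAA,CAG -> pick first = CAA
terminator: stop codons sorted = UAA,UAG,UGA -> pick first = UAA

Answer: mRNA: AUGUUCGAACAAUAA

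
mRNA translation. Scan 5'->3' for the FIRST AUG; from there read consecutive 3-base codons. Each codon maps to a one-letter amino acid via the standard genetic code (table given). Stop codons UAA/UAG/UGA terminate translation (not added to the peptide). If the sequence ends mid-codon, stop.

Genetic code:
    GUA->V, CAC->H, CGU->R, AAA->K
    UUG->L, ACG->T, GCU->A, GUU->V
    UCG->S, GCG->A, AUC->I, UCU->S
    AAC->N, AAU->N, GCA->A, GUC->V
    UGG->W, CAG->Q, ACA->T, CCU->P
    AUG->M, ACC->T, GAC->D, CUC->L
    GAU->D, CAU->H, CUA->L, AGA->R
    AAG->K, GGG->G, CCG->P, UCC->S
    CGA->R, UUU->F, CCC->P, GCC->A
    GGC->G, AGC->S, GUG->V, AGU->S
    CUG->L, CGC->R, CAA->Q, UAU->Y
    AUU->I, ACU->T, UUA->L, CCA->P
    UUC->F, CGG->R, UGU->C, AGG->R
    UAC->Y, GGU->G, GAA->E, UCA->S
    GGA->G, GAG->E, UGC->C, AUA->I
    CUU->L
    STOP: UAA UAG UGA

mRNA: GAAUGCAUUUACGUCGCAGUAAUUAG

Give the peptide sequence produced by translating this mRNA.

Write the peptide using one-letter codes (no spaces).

Answer: MHLRRSN

Derivation:
start AUG at pos 2
pos 2: AUG -> M; peptide=M
pos 5: CAU -> H; peptide=MH
pos 8: UUA -> L; peptide=MHL
pos 11: CGU -> R; peptide=MHLR
pos 14: CGC -> R; peptide=MHLRR
pos 17: AGU -> S; peptide=MHLRRS
pos 20: AAU -> N; peptide=MHLRRSN
pos 23: UAG -> STOP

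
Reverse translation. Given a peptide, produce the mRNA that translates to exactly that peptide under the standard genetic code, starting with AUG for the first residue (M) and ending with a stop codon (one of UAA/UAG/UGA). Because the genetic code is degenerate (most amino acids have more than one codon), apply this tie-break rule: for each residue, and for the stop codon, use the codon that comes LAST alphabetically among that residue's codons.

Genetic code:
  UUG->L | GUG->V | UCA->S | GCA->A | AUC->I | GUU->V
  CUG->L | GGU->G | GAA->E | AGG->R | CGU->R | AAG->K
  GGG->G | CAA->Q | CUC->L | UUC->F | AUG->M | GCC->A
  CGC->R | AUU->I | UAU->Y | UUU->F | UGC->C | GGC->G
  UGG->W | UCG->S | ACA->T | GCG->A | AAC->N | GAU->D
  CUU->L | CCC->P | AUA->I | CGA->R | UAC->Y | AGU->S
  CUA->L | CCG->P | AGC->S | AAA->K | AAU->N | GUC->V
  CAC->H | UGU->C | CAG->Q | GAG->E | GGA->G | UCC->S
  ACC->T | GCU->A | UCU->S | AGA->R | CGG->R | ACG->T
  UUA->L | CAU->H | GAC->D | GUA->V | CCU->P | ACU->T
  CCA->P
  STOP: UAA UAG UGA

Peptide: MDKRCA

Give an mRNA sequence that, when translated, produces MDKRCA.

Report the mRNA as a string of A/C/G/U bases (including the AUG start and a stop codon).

Answer: mRNA: AUGGAUAAGCGUUGUGCUUGA

Derivation:
residue 1: M -> AUG (start codon)
residue 2: D codons sorted = GAC,GAU -> pick last = GAU
residue 3: K codons sorted = AAA,AAG -> pick last = AAG
residue 4: R codons sorted = AGA,AGG,CGA,CGC,CGG,CGU -> pick last = CGU
residue 5: C codons sorted = UGC,UGU -> pick last = UGU
residue 6: A codons sorted = GCA,GCC,GCG,GCU -> pick last = GCU
terminator: stop codons sorted = UAA,UAG,UGA -> pick last = UGA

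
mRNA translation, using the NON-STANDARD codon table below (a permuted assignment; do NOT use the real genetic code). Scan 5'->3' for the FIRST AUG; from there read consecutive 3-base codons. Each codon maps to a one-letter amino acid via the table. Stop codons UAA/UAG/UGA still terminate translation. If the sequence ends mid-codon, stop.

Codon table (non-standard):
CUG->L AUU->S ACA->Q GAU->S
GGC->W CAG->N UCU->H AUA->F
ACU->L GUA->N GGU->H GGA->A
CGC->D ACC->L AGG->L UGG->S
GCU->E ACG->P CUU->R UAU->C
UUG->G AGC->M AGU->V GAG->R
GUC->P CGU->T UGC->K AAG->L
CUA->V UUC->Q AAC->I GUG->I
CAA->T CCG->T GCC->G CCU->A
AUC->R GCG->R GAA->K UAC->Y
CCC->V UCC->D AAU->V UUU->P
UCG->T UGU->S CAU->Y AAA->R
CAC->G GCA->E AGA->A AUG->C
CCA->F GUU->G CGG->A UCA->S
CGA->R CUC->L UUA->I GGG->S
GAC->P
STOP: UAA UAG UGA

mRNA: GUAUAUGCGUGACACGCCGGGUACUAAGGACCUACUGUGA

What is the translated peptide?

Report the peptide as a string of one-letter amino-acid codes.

start AUG at pos 4
pos 4: AUG -> C; peptide=C
pos 7: CGU -> T; peptide=CT
pos 10: GAC -> P; peptide=CTP
pos 13: ACG -> P; peptide=CTPP
pos 16: CCG -> T; peptide=CTPPT
pos 19: GGU -> H; peptide=CTPPTH
pos 22: ACU -> L; peptide=CTPPTHL
pos 25: AAG -> L; peptide=CTPPTHLL
pos 28: GAC -> P; peptide=CTPPTHLLP
pos 31: CUA -> V; peptide=CTPPTHLLPV
pos 34: CUG -> L; peptide=CTPPTHLLPVL
pos 37: UGA -> STOP

Answer: CTPPTHLLPVL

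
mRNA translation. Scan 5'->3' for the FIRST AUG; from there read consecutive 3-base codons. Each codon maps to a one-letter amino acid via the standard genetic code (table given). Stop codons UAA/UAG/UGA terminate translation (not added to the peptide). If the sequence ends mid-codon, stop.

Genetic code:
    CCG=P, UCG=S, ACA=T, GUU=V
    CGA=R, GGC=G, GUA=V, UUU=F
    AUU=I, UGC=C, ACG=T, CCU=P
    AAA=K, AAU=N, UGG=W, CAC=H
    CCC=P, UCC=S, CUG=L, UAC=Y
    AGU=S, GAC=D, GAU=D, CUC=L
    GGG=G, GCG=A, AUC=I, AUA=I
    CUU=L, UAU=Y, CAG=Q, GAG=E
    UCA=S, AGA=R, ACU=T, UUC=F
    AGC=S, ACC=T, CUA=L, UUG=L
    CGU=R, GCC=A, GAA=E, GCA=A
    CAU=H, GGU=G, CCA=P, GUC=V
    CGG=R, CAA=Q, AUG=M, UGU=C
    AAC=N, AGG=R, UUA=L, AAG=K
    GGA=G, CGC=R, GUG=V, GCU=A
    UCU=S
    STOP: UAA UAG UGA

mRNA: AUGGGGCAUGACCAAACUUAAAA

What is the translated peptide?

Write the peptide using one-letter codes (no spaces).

Answer: MGHDQT

Derivation:
start AUG at pos 0
pos 0: AUG -> M; peptide=M
pos 3: GGG -> G; peptide=MG
pos 6: CAU -> H; peptide=MGH
pos 9: GAC -> D; peptide=MGHD
pos 12: CAA -> Q; peptide=MGHDQ
pos 15: ACU -> T; peptide=MGHDQT
pos 18: UAA -> STOP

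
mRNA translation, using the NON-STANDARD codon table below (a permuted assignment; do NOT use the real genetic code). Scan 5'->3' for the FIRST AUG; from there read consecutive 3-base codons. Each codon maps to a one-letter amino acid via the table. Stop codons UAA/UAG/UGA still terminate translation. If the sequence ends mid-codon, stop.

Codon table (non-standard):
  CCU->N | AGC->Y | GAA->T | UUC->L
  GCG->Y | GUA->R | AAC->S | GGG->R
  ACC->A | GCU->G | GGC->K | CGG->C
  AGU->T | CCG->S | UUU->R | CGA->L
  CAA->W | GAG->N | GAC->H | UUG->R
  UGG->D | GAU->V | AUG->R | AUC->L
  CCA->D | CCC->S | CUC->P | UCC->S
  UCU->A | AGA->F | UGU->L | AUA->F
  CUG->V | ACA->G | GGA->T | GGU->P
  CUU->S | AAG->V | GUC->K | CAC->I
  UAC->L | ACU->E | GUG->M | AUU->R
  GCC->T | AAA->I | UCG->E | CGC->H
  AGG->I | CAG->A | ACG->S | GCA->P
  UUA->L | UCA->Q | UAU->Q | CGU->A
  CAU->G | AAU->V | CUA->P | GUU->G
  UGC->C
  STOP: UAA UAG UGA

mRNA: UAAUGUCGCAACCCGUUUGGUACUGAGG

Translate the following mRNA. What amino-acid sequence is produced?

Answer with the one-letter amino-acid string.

Answer: REWSGDL

Derivation:
start AUG at pos 2
pos 2: AUG -> R; peptide=R
pos 5: UCG -> E; peptide=RE
pos 8: CAA -> W; peptide=REW
pos 11: CCC -> S; peptide=REWS
pos 14: GUU -> G; peptide=REWSG
pos 17: UGG -> D; peptide=REWSGD
pos 20: UAC -> L; peptide=REWSGDL
pos 23: UGA -> STOP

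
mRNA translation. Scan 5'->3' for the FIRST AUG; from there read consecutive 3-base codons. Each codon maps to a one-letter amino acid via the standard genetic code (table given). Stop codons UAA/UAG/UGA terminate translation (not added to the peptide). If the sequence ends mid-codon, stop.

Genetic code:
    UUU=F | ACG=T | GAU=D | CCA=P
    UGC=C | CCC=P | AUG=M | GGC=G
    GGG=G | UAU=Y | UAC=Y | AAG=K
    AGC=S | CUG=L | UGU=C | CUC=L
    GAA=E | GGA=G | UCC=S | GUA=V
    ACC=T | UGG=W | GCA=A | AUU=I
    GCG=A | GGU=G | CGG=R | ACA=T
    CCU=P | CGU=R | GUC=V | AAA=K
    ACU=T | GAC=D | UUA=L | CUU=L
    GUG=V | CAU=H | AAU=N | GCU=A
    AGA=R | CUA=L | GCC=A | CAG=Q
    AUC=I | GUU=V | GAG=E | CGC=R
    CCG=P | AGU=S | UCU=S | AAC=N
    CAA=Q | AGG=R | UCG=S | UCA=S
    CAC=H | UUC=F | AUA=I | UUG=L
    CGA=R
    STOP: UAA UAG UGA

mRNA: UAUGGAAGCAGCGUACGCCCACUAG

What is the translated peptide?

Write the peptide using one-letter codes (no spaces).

start AUG at pos 1
pos 1: AUG -> M; peptide=M
pos 4: GAA -> E; peptide=ME
pos 7: GCA -> A; peptide=MEA
pos 10: GCG -> A; peptide=MEAA
pos 13: UAC -> Y; peptide=MEAAY
pos 16: GCC -> A; peptide=MEAAYA
pos 19: CAC -> H; peptide=MEAAYAH
pos 22: UAG -> STOP

Answer: MEAAYAH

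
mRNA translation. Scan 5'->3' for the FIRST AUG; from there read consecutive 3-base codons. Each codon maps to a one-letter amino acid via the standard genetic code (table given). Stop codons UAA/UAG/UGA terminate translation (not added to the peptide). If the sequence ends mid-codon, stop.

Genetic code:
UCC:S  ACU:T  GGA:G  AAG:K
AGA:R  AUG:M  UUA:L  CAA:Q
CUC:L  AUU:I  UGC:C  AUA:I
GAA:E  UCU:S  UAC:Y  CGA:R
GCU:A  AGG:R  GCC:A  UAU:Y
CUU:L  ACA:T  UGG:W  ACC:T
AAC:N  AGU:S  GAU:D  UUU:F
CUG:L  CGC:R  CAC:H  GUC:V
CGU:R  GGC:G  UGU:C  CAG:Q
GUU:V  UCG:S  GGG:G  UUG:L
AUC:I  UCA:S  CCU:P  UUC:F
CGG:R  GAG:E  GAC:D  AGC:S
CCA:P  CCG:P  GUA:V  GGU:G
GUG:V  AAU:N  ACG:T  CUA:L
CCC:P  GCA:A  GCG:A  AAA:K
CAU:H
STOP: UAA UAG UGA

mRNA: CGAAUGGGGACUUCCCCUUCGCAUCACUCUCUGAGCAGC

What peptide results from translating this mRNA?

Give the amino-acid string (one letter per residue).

Answer: MGTSPSHHSLSS

Derivation:
start AUG at pos 3
pos 3: AUG -> M; peptide=M
pos 6: GGG -> G; peptide=MG
pos 9: ACU -> T; peptide=MGT
pos 12: UCC -> S; peptide=MGTS
pos 15: CCU -> P; peptide=MGTSP
pos 18: UCG -> S; peptide=MGTSPS
pos 21: CAU -> H; peptide=MGTSPSH
pos 24: CAC -> H; peptide=MGTSPSHH
pos 27: UCU -> S; peptide=MGTSPSHHS
pos 30: CUG -> L; peptide=MGTSPSHHSL
pos 33: AGC -> S; peptide=MGTSPSHHSLS
pos 36: AGC -> S; peptide=MGTSPSHHSLSS
pos 39: only 0 nt remain (<3), stop (end of mRNA)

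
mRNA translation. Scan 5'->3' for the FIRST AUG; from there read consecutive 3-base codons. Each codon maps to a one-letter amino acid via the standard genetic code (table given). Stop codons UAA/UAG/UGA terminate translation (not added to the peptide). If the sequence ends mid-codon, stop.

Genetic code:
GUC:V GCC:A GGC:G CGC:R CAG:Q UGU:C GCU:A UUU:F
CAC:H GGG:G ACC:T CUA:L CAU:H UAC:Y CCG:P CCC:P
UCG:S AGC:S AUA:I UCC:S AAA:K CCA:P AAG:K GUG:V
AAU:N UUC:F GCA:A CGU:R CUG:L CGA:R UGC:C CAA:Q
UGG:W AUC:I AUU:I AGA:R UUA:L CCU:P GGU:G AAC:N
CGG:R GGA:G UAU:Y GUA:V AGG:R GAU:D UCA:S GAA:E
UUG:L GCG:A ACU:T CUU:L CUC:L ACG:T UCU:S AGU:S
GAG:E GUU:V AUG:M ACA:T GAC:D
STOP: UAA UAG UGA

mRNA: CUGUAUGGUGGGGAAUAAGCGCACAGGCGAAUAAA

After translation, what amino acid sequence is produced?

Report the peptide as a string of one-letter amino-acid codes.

start AUG at pos 4
pos 4: AUG -> M; peptide=M
pos 7: GUG -> V; peptide=MV
pos 10: GGG -> G; peptide=MVG
pos 13: AAU -> N; peptide=MVGN
pos 16: AAG -> K; peptide=MVGNK
pos 19: CGC -> R; peptide=MVGNKR
pos 22: ACA -> T; peptide=MVGNKRT
pos 25: GGC -> G; peptide=MVGNKRTG
pos 28: GAA -> E; peptide=MVGNKRTGE
pos 31: UAA -> STOP

Answer: MVGNKRTGE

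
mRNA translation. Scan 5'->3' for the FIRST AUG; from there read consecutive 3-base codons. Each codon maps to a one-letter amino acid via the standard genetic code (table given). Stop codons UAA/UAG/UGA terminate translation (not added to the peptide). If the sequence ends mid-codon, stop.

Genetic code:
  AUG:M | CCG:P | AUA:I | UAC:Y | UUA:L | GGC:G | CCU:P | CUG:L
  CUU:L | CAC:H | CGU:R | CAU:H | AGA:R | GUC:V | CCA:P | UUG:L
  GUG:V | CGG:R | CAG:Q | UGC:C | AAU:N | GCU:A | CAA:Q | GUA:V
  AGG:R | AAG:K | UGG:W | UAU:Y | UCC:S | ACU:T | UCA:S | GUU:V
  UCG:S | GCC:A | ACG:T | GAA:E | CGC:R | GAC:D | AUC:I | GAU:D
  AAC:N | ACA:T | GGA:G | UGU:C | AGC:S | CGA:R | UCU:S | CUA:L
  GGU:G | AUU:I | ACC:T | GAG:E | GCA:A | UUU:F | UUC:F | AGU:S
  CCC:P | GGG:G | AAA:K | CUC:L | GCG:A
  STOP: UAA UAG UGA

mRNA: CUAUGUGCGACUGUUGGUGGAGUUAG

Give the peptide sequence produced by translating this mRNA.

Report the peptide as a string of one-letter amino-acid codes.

Answer: MCDCWWS

Derivation:
start AUG at pos 2
pos 2: AUG -> M; peptide=M
pos 5: UGC -> C; peptide=MC
pos 8: GAC -> D; peptide=MCD
pos 11: UGU -> C; peptide=MCDC
pos 14: UGG -> W; peptide=MCDCW
pos 17: UGG -> W; peptide=MCDCWW
pos 20: AGU -> S; peptide=MCDCWWS
pos 23: UAG -> STOP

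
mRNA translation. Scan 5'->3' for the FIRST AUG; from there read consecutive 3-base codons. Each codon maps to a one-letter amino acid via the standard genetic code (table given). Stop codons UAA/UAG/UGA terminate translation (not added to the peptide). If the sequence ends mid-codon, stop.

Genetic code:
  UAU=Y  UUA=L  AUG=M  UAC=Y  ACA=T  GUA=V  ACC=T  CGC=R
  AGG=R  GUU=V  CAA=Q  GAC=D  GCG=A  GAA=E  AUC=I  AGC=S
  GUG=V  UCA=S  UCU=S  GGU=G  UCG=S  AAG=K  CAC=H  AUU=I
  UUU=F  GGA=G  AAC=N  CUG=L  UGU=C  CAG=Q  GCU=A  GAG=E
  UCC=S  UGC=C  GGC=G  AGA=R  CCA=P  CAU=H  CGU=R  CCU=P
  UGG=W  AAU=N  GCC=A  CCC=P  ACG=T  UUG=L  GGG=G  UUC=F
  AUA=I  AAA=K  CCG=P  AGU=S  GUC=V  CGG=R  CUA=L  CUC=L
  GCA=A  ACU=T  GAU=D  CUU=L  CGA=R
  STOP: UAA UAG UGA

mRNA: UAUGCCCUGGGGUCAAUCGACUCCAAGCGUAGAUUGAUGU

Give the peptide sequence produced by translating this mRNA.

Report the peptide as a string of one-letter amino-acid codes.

Answer: MPWGQSTPSVD

Derivation:
start AUG at pos 1
pos 1: AUG -> M; peptide=M
pos 4: CCC -> P; peptide=MP
pos 7: UGG -> W; peptide=MPW
pos 10: GGU -> G; peptide=MPWG
pos 13: CAA -> Q; peptide=MPWGQ
pos 16: UCG -> S; peptide=MPWGQS
pos 19: ACU -> T; peptide=MPWGQST
pos 22: CCA -> P; peptide=MPWGQSTP
pos 25: AGC -> S; peptide=MPWGQSTPS
pos 28: GUA -> V; peptide=MPWGQSTPSV
pos 31: GAU -> D; peptide=MPWGQSTPSVD
pos 34: UGA -> STOP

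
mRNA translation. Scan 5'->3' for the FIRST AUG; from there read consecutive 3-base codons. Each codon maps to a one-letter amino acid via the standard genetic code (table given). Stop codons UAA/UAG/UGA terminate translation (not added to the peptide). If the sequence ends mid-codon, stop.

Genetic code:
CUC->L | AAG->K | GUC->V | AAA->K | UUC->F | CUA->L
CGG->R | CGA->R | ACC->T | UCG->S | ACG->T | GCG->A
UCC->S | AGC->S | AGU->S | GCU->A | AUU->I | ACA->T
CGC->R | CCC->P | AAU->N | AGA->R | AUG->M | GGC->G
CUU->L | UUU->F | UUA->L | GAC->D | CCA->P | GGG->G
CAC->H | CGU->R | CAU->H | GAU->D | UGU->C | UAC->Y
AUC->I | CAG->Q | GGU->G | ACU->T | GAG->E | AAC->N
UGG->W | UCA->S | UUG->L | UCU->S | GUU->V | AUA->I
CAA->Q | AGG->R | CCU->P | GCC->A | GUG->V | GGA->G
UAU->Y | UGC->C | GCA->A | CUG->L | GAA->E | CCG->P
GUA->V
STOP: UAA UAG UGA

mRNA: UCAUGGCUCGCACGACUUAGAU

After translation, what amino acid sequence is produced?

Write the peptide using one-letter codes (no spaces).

Answer: MARTT

Derivation:
start AUG at pos 2
pos 2: AUG -> M; peptide=M
pos 5: GCU -> A; peptide=MA
pos 8: CGC -> R; peptide=MAR
pos 11: ACG -> T; peptide=MART
pos 14: ACU -> T; peptide=MARTT
pos 17: UAG -> STOP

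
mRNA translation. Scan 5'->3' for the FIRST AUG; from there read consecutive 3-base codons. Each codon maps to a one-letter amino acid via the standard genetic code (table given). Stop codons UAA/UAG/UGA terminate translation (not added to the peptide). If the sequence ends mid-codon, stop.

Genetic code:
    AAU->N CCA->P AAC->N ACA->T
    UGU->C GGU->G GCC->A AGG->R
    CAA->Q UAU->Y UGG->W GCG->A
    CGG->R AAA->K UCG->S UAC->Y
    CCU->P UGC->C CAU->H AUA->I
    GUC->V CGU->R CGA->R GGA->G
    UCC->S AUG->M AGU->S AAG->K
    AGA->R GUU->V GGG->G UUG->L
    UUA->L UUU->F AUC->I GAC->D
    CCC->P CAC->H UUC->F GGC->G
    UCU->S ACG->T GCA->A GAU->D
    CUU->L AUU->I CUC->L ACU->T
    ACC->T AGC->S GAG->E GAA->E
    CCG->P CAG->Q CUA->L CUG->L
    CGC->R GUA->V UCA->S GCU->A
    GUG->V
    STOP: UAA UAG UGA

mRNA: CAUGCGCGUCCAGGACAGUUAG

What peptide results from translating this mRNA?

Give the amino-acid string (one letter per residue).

start AUG at pos 1
pos 1: AUG -> M; peptide=M
pos 4: CGC -> R; peptide=MR
pos 7: GUC -> V; peptide=MRV
pos 10: CAG -> Q; peptide=MRVQ
pos 13: GAC -> D; peptide=MRVQD
pos 16: AGU -> S; peptide=MRVQDS
pos 19: UAG -> STOP

Answer: MRVQDS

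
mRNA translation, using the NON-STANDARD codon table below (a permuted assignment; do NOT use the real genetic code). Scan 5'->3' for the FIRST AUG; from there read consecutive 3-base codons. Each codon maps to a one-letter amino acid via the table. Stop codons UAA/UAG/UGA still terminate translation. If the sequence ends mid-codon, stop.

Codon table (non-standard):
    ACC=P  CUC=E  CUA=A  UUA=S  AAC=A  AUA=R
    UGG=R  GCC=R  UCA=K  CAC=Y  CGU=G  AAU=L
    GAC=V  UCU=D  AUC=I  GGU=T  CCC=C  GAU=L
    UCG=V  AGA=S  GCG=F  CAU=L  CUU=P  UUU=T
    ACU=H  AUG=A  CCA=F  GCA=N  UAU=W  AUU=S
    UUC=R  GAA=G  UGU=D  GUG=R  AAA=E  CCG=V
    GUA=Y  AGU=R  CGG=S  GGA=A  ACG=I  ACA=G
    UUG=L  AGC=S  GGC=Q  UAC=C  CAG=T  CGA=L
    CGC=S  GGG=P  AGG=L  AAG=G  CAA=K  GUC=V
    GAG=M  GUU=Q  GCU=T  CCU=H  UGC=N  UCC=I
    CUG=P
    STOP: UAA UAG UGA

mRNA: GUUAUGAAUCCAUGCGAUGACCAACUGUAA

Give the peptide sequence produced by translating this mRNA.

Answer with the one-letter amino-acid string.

Answer: ALFNLVKP

Derivation:
start AUG at pos 3
pos 3: AUG -> A; peptide=A
pos 6: AAU -> L; peptide=AL
pos 9: CCA -> F; peptide=ALF
pos 12: UGC -> N; peptide=ALFN
pos 15: GAU -> L; peptide=ALFNL
pos 18: GAC -> V; peptide=ALFNLV
pos 21: CAA -> K; peptide=ALFNLVK
pos 24: CUG -> P; peptide=ALFNLVKP
pos 27: UAA -> STOP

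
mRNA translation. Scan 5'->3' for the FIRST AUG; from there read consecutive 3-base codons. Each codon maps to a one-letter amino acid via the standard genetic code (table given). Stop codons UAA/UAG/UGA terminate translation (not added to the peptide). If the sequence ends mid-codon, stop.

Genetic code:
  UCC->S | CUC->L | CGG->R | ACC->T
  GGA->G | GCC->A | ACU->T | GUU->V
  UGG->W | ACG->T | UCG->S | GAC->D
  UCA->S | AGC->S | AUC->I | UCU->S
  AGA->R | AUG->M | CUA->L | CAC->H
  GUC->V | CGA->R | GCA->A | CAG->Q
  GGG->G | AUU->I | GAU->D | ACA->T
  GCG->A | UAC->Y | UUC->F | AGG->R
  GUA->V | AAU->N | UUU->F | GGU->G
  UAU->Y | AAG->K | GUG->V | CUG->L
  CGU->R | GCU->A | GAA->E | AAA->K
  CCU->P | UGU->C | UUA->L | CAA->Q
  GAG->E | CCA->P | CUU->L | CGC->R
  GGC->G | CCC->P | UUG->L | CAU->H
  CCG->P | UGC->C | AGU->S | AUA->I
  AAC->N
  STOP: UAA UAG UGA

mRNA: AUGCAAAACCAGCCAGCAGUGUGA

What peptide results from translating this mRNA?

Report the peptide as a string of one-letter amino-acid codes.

start AUG at pos 0
pos 0: AUG -> M; peptide=M
pos 3: CAA -> Q; peptide=MQ
pos 6: AAC -> N; peptide=MQN
pos 9: CAG -> Q; peptide=MQNQ
pos 12: CCA -> P; peptide=MQNQP
pos 15: GCA -> A; peptide=MQNQPA
pos 18: GUG -> V; peptide=MQNQPAV
pos 21: UGA -> STOP

Answer: MQNQPAV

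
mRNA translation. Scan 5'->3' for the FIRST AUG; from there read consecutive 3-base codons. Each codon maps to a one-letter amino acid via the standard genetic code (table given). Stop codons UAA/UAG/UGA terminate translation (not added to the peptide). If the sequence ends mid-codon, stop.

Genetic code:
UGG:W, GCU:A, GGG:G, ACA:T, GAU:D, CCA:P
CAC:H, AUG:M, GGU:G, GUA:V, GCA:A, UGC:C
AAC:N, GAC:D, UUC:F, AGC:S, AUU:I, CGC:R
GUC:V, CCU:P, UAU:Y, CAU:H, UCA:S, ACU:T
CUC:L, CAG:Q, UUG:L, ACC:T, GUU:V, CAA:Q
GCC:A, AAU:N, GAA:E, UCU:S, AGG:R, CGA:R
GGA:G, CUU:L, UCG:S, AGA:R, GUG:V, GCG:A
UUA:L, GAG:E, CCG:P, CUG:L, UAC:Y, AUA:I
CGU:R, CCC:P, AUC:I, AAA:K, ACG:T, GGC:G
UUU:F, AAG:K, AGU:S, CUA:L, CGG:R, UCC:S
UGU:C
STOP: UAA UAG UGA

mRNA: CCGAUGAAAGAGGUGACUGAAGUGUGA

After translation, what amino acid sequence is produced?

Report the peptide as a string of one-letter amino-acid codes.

Answer: MKEVTEV

Derivation:
start AUG at pos 3
pos 3: AUG -> M; peptide=M
pos 6: AAA -> K; peptide=MK
pos 9: GAG -> E; peptide=MKE
pos 12: GUG -> V; peptide=MKEV
pos 15: ACU -> T; peptide=MKEVT
pos 18: GAA -> E; peptide=MKEVTE
pos 21: GUG -> V; peptide=MKEVTEV
pos 24: UGA -> STOP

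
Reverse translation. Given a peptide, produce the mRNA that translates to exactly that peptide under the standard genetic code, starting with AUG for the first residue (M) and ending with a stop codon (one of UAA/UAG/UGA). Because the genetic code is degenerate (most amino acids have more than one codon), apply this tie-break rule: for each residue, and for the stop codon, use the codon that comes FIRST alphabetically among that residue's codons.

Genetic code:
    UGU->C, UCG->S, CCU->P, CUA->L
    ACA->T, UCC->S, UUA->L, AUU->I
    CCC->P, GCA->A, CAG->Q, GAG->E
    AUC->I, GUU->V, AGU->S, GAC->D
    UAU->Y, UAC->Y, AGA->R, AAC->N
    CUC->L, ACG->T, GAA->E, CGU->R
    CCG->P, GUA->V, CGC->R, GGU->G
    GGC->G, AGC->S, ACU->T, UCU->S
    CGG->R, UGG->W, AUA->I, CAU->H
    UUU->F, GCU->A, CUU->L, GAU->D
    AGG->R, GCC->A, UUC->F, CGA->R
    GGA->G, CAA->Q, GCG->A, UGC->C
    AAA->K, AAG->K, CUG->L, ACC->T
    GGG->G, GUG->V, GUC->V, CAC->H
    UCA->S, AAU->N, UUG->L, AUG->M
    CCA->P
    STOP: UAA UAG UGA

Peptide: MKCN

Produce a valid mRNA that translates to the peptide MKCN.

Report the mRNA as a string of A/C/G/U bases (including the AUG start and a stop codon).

Answer: mRNA: AUGAAAUGCAACUAA

Derivation:
residue 1: M -> AUG (start codon)
residue 2: K codons sorted = AAA,AAG -> pick first = AAA
residue 3: C codons sorted = UGC,UGU -> pick first = UGC
residue 4: N codons sorted = AAC,AAU -> pick first = AAC
terminator: stop codons sorted = UAA,UAG,UGA -> pick first = UAA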